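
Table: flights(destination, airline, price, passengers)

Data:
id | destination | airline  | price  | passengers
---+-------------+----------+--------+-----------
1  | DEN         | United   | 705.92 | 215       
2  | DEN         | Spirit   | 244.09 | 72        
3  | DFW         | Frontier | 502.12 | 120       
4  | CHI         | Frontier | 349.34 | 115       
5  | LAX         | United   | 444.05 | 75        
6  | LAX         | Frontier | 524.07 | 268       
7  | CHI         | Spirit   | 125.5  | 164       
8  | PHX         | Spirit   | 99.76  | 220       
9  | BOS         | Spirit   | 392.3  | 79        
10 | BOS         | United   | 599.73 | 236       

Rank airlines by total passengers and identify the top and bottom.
SELECT airline, SUM(passengers)
FROM flights
GROUP BY airline
ORDER BY SUM(passengers)

All groups:
  Frontier: 503
  United: 526
  Spirit: 535

Highest: Spirit (535)
Lowest: Frontier (503)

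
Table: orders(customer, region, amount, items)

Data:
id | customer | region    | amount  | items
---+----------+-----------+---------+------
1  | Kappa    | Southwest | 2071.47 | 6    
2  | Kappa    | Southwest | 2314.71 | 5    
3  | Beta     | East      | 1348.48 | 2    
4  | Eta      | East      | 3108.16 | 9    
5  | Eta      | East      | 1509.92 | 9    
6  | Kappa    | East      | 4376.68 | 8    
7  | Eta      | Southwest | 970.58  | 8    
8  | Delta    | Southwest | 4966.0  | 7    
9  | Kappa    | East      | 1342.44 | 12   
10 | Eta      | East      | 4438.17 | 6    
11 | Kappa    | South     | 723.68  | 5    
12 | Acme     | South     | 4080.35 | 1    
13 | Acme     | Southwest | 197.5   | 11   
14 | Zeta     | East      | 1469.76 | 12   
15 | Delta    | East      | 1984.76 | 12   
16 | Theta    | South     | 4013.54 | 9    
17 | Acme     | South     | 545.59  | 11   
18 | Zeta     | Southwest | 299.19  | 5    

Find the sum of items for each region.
SELECT region, SUM(items) as result
FROM orders
GROUP BY region

Result:
  East: 70
  South: 26
  Southwest: 42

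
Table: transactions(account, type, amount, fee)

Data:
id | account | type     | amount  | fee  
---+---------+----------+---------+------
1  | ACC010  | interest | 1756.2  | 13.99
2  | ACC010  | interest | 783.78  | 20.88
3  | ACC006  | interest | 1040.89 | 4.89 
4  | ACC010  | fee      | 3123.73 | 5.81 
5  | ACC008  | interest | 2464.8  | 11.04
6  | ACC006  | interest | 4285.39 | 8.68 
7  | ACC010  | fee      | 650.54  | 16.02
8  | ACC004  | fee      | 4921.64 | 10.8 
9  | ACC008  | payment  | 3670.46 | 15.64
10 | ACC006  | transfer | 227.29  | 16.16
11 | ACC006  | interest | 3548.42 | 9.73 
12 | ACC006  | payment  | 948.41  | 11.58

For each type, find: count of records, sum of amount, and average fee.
SELECT type,
       COUNT(*) as cnt,
       SUM(amount) as total_amount,
       AVG(fee) as avg_fee
FROM transactions
GROUP BY type

Result:
  fee: 3 records, 8695.91 total amount, 10.88 avg fee
  interest: 6 records, 13879.48 total amount, 11.54 avg fee
  payment: 2 records, 4618.87 total amount, 13.61 avg fee
  transfer: 1 records, 227.29 total amount, 16.16 avg fee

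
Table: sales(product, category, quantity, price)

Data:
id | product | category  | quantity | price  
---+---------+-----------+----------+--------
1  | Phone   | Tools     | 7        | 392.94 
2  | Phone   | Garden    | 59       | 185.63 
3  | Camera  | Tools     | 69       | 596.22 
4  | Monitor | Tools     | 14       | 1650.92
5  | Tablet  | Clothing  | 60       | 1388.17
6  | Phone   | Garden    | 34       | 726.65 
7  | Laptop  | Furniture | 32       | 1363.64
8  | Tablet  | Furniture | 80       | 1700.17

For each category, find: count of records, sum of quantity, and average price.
SELECT category,
       COUNT(*) as cnt,
       SUM(quantity) as total_quantity,
       AVG(price) as avg_price
FROM sales
GROUP BY category

Result:
  Clothing: 1 records, 60 total quantity, 1388.17 avg price
  Furniture: 2 records, 112 total quantity, 1531.91 avg price
  Garden: 2 records, 93 total quantity, 456.14 avg price
  Tools: 3 records, 90 total quantity, 880.03 avg price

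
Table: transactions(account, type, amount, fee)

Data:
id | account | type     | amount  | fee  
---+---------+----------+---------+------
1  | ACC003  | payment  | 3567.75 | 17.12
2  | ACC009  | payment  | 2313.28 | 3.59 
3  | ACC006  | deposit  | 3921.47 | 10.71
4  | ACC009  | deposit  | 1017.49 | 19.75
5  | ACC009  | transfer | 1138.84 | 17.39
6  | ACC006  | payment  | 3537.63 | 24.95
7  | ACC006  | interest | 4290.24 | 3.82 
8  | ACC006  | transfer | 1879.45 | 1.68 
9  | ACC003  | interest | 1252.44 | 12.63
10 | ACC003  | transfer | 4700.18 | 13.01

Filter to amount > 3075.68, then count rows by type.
SELECT type, COUNT(*)
FROM transactions
WHERE amount > 3075.68
GROUP BY type

Note: WHERE filters rows before grouping.

Result:
  deposit: 1
  interest: 1
  payment: 2
  transfer: 1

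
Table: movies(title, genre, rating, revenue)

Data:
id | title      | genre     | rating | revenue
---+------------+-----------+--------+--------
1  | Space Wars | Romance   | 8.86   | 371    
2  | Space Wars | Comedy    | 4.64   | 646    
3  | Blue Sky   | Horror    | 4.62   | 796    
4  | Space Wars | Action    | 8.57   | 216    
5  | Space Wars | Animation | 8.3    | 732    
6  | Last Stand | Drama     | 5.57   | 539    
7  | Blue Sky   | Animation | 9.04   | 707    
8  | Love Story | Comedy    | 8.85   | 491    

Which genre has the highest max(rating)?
SELECT genre, MAX(rating) as val
FROM movies
GROUP BY genre
ORDER BY val DESC
LIMIT 1

Result: Animation with max(rating) = 9.04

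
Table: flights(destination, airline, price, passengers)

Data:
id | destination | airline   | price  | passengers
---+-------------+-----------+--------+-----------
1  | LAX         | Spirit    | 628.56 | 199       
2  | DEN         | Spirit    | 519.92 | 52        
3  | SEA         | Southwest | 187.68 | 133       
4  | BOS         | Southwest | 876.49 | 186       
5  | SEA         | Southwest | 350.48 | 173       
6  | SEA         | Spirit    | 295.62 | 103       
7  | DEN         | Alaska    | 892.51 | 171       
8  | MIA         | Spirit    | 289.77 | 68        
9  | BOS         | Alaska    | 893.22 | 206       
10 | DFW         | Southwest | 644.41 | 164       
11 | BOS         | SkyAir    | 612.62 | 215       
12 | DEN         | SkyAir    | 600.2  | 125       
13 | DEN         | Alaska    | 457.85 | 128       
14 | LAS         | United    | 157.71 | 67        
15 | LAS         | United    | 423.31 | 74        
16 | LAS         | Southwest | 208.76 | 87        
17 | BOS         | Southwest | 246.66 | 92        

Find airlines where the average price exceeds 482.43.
SELECT airline, AVG(price)
FROM flights
GROUP BY airline
HAVING AVG(price) > 482.43

Result:
  Alaska: avg=747.86
  SkyAir: avg=606.41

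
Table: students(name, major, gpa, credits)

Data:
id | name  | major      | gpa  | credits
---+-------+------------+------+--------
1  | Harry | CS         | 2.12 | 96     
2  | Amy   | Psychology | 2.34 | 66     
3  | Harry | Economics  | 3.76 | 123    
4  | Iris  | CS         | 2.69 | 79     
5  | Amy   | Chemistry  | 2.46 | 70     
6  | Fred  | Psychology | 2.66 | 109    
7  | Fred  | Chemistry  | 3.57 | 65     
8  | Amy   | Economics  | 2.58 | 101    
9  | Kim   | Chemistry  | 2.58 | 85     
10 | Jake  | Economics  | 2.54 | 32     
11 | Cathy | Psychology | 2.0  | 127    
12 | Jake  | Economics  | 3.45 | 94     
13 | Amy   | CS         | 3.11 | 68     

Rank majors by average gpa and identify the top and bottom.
SELECT major, AVG(gpa)
FROM students
GROUP BY major
ORDER BY AVG(gpa)

All groups:
  Psychology: 2.33
  CS: 2.64
  Chemistry: 2.87
  Economics: 3.08

Highest: Economics (3.08)
Lowest: Psychology (2.33)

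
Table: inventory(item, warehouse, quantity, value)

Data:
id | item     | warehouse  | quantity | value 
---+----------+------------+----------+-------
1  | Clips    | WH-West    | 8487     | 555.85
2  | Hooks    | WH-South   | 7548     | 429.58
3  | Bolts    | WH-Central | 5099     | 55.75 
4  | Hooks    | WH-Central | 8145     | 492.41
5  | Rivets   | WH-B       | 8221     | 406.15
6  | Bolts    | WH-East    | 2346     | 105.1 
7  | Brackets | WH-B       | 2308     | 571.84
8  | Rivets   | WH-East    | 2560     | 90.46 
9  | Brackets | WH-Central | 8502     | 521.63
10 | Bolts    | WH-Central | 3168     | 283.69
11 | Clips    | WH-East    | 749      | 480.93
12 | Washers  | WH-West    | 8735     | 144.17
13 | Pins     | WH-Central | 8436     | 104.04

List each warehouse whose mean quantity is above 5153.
SELECT warehouse, AVG(quantity)
FROM inventory
GROUP BY warehouse
HAVING AVG(quantity) > 5153

Result:
  WH-B: avg=5264.50
  WH-Central: avg=6670.00
  WH-South: avg=7548.00
  WH-West: avg=8611.00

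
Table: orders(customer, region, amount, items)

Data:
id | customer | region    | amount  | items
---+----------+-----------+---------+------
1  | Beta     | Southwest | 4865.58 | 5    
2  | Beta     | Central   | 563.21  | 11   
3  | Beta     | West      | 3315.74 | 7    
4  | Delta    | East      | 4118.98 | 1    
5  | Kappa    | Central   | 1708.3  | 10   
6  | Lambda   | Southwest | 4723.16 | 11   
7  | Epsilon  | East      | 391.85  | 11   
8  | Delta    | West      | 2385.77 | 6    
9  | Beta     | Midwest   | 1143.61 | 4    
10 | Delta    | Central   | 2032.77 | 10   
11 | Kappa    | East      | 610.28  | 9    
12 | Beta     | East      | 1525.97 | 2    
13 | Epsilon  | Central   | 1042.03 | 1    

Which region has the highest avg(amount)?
SELECT region, AVG(amount) as val
FROM orders
GROUP BY region
ORDER BY val DESC
LIMIT 1

Result: Southwest with avg(amount) = 4794.37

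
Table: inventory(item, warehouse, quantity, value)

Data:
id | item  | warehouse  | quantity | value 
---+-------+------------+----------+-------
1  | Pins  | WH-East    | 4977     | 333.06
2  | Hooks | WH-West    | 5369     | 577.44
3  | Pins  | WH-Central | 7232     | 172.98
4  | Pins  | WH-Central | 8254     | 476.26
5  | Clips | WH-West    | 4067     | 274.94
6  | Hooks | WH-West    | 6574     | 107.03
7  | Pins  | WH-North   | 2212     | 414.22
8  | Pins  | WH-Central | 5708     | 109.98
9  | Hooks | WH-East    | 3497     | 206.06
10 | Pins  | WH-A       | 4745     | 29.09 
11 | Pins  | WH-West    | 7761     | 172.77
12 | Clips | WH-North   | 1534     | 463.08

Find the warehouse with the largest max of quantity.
SELECT warehouse, MAX(quantity) as val
FROM inventory
GROUP BY warehouse
ORDER BY val DESC
LIMIT 1

Result: WH-Central with max(quantity) = 8254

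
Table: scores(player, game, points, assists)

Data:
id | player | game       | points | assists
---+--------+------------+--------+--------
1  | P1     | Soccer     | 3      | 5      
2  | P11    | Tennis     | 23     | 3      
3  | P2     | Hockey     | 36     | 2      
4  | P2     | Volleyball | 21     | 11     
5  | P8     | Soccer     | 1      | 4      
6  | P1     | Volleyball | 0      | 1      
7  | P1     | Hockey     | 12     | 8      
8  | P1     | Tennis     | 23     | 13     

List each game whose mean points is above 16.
SELECT game, AVG(points)
FROM scores
GROUP BY game
HAVING AVG(points) > 16

Result:
  Hockey: avg=24.00
  Tennis: avg=23.00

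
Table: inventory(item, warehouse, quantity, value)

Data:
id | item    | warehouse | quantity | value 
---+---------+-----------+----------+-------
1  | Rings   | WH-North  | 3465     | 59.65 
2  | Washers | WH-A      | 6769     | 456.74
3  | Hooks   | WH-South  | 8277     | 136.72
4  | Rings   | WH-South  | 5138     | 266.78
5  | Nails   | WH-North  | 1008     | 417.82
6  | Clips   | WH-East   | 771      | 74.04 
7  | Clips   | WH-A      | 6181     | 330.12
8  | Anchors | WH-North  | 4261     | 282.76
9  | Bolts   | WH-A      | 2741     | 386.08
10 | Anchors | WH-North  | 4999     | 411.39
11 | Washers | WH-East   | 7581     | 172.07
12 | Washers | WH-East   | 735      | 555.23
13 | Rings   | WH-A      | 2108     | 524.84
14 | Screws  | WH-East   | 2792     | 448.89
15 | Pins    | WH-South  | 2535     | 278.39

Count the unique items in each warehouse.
SELECT warehouse, COUNT(DISTINCT item)
FROM inventory
GROUP BY warehouse

Result:
  WH-A: 4 distinct
  WH-East: 3 distinct
  WH-North: 3 distinct
  WH-South: 3 distinct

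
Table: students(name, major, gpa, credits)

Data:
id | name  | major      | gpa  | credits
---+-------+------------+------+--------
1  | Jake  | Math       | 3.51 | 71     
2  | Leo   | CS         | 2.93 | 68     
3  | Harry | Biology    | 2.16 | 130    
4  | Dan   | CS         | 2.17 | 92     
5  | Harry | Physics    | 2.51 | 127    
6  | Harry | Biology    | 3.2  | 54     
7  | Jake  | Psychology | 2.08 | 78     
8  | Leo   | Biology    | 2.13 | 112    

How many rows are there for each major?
SELECT major, COUNT(*) as count
FROM students
GROUP BY major

Result:
  Biology: 3
  CS: 2
  Math: 1
  Physics: 1
  Psychology: 1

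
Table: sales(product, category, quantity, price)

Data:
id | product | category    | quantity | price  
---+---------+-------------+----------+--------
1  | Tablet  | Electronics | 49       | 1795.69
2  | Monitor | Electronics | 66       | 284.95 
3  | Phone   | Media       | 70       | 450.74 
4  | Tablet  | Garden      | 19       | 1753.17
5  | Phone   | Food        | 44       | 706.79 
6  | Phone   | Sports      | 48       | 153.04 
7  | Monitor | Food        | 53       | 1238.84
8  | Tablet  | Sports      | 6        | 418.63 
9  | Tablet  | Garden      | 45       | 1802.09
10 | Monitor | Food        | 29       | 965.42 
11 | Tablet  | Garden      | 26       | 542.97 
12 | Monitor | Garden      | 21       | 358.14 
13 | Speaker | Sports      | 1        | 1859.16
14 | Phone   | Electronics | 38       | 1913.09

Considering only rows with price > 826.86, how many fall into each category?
SELECT category, COUNT(*)
FROM sales
WHERE price > 826.86
GROUP BY category

Note: WHERE filters rows before grouping.

Result:
  Electronics: 2
  Food: 2
  Garden: 2
  Sports: 1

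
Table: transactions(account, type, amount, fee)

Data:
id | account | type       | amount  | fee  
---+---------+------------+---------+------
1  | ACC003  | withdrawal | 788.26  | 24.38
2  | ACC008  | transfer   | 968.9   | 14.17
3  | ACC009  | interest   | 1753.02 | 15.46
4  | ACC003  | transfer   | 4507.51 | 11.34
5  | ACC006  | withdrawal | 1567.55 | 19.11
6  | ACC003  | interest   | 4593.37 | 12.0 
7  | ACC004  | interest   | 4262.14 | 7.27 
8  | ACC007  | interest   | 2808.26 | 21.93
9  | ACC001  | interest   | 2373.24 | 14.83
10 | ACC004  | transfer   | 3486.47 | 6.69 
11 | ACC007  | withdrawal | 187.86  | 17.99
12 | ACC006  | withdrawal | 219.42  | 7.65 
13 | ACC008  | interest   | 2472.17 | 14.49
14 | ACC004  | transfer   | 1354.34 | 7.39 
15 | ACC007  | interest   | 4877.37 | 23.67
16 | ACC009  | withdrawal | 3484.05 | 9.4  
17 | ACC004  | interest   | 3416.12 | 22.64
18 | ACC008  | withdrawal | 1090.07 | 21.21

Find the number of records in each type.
SELECT type, COUNT(*) as count
FROM transactions
GROUP BY type

Result:
  interest: 8
  transfer: 4
  withdrawal: 6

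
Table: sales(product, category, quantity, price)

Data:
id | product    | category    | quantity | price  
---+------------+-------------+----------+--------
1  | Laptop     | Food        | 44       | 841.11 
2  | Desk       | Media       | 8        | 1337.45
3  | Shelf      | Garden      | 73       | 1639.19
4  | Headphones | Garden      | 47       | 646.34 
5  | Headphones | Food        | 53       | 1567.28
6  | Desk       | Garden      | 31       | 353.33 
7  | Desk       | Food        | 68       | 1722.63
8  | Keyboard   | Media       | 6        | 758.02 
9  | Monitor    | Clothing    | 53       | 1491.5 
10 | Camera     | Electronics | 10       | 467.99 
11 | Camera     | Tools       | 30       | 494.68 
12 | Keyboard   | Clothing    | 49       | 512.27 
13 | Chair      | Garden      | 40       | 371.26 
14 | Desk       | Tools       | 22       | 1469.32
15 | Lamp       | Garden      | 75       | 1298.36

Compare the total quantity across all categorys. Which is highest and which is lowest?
SELECT category, SUM(quantity)
FROM sales
GROUP BY category
ORDER BY SUM(quantity)

All groups:
  Electronics: 10
  Media: 14
  Tools: 52
  Clothing: 102
  Food: 165
  Garden: 266

Highest: Garden (266)
Lowest: Electronics (10)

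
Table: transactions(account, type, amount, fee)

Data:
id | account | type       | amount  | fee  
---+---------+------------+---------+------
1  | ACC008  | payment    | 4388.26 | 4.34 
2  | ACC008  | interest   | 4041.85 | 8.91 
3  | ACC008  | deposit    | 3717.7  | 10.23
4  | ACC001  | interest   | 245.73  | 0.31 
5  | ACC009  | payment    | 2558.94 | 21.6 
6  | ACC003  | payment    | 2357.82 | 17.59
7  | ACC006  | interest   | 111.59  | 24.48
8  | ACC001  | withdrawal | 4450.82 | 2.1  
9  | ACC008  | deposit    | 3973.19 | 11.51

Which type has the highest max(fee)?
SELECT type, MAX(fee) as val
FROM transactions
GROUP BY type
ORDER BY val DESC
LIMIT 1

Result: interest with max(fee) = 24.48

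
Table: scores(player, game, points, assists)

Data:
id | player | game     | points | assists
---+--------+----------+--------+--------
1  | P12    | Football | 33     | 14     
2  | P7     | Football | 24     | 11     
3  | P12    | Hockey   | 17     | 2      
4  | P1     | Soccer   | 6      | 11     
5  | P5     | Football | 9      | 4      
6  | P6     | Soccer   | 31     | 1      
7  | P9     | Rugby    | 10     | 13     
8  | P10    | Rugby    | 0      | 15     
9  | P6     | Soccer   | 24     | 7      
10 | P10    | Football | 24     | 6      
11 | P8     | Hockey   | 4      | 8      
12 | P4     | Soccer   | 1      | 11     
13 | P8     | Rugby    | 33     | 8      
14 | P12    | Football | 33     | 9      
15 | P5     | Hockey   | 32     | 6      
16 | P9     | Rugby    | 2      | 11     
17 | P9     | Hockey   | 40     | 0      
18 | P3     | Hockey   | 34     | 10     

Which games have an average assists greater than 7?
SELECT game, AVG(assists)
FROM scores
GROUP BY game
HAVING AVG(assists) > 7

Result:
  Football: avg=8.80
  Rugby: avg=11.75
  Soccer: avg=7.50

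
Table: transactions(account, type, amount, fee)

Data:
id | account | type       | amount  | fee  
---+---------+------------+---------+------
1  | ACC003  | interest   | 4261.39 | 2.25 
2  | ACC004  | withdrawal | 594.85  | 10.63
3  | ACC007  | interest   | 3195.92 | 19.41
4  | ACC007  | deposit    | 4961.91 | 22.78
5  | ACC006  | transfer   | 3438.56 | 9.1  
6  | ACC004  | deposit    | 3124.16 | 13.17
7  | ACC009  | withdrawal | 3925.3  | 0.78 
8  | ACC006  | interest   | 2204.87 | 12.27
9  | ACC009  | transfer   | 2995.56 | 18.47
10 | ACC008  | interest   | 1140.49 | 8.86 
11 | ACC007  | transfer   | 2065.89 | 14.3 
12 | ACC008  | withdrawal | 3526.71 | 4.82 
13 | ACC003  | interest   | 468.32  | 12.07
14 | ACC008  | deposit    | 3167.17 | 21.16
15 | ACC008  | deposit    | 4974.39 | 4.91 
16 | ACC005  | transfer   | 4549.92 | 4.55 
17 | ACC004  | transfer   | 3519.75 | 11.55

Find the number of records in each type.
SELECT type, COUNT(*) as count
FROM transactions
GROUP BY type

Result:
  deposit: 4
  interest: 5
  transfer: 5
  withdrawal: 3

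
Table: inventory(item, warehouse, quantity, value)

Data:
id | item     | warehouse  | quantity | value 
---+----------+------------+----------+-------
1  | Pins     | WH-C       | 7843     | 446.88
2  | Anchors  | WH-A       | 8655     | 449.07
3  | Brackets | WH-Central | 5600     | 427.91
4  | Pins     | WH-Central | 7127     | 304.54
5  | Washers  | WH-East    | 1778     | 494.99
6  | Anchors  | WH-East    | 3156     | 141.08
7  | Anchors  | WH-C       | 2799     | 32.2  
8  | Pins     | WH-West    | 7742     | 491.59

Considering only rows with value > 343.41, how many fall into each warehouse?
SELECT warehouse, COUNT(*)
FROM inventory
WHERE value > 343.41
GROUP BY warehouse

Note: WHERE filters rows before grouping.

Result:
  WH-A: 1
  WH-C: 1
  WH-Central: 1
  WH-East: 1
  WH-West: 1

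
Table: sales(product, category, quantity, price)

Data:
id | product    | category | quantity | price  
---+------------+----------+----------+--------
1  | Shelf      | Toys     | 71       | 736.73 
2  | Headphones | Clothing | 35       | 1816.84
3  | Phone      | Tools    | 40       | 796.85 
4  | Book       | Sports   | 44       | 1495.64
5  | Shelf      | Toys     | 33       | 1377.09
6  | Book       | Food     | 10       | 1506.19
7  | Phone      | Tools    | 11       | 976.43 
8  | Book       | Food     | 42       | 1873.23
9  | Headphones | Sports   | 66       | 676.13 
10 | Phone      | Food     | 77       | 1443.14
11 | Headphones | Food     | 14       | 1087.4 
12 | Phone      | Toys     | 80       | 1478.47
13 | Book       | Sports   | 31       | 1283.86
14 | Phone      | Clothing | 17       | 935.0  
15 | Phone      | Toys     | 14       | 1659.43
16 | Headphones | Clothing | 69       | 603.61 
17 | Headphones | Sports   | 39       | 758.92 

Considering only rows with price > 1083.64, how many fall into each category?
SELECT category, COUNT(*)
FROM sales
WHERE price > 1083.64
GROUP BY category

Note: WHERE filters rows before grouping.

Result:
  Clothing: 1
  Food: 4
  Sports: 2
  Toys: 3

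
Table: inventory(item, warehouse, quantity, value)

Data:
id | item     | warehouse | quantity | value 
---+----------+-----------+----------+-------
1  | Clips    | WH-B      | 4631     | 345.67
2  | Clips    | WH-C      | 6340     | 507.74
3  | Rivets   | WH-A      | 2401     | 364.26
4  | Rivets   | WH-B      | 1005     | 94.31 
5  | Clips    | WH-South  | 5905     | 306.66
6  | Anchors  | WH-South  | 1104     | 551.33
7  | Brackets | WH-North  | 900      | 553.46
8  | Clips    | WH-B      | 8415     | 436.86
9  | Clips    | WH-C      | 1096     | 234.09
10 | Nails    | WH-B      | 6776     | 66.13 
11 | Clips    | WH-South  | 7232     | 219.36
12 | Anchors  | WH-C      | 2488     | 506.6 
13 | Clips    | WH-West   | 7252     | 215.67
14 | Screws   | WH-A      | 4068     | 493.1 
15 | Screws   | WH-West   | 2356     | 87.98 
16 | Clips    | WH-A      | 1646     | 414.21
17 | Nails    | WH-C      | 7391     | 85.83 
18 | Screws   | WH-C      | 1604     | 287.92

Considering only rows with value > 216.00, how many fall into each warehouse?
SELECT warehouse, COUNT(*)
FROM inventory
WHERE value > 216.00
GROUP BY warehouse

Note: WHERE filters rows before grouping.

Result:
  WH-A: 3
  WH-B: 2
  WH-C: 4
  WH-North: 1
  WH-South: 3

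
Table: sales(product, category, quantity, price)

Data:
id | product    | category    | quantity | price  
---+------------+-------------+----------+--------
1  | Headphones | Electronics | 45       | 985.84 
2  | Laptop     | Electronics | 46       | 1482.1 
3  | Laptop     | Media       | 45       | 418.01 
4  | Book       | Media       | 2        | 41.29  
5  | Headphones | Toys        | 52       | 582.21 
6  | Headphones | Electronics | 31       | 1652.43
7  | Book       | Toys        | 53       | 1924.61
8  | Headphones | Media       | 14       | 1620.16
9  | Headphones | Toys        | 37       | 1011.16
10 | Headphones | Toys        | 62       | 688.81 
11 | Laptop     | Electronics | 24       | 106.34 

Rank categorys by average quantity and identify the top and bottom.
SELECT category, AVG(quantity)
FROM sales
GROUP BY category
ORDER BY AVG(quantity)

All groups:
  Media: 20.33
  Electronics: 36.50
  Toys: 51.00

Highest: Toys (51.00)
Lowest: Media (20.33)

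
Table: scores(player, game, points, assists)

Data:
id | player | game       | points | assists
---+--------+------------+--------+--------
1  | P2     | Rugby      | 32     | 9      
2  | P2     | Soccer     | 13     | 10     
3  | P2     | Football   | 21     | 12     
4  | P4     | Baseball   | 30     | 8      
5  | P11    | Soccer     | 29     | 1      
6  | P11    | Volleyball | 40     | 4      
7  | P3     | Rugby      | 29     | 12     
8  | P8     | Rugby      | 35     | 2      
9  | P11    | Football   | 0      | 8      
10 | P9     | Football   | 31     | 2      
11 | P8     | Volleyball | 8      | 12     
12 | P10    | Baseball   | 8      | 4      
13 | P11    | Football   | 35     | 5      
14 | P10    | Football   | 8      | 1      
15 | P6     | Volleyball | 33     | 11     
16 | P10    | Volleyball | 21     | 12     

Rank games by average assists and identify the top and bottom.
SELECT game, AVG(assists)
FROM scores
GROUP BY game
ORDER BY AVG(assists)

All groups:
  Soccer: 5.50
  Football: 5.60
  Baseball: 6.00
  Rugby: 7.67
  Volleyball: 9.75

Highest: Volleyball (9.75)
Lowest: Soccer (5.50)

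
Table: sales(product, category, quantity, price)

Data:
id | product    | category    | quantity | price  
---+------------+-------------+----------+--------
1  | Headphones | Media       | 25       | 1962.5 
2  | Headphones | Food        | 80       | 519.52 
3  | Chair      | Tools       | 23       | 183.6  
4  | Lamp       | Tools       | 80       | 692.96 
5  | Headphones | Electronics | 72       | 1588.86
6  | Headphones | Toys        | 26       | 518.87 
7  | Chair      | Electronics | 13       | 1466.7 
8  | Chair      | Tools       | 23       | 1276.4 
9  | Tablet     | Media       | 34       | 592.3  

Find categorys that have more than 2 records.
SELECT category, COUNT(*) as cnt
FROM sales
GROUP BY category
HAVING COUNT(*) > 2

Result:
  Tools: 3

Note: HAVING filters groups after aggregation, WHERE filters rows before.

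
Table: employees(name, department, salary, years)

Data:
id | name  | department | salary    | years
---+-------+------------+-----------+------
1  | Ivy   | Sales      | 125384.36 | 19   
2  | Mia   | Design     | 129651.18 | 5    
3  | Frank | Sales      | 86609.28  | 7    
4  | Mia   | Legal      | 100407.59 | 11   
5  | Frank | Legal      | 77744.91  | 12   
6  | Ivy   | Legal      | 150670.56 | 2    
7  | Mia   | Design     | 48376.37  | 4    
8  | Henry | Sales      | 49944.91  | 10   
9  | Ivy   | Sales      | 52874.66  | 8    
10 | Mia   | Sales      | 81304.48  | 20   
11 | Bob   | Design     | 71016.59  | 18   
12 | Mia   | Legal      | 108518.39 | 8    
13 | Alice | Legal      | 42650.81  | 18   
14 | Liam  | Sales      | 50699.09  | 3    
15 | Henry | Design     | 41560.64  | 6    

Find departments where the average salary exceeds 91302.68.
SELECT department, AVG(salary)
FROM employees
GROUP BY department
HAVING AVG(salary) > 91302.68

Result:
  Legal: avg=95998.45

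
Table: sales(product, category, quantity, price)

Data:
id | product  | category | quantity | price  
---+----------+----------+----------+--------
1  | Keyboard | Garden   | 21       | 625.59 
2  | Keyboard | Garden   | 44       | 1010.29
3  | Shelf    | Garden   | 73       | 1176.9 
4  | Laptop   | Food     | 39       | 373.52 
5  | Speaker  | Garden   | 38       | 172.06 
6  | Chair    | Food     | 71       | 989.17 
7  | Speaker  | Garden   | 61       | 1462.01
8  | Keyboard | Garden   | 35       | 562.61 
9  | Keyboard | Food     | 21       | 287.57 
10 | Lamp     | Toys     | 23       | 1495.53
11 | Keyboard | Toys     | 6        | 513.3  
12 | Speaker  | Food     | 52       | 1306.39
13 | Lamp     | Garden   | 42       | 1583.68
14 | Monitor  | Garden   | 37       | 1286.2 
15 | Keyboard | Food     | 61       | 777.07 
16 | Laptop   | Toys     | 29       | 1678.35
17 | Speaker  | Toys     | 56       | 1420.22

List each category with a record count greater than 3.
SELECT category, COUNT(*) as cnt
FROM sales
GROUP BY category
HAVING COUNT(*) > 3

Result:
  Food: 5
  Garden: 8
  Toys: 4

Note: HAVING filters groups after aggregation, WHERE filters rows before.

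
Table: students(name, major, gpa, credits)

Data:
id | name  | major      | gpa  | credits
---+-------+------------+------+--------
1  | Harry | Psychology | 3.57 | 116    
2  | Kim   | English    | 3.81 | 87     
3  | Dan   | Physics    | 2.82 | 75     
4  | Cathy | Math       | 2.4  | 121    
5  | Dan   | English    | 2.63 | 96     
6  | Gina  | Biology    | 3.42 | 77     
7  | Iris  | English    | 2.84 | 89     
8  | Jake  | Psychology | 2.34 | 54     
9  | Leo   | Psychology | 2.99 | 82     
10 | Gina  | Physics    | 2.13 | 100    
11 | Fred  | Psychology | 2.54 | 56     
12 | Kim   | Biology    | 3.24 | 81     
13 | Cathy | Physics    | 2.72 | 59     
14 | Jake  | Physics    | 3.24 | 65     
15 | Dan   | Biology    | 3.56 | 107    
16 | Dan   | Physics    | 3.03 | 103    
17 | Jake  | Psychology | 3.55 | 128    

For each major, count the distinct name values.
SELECT major, COUNT(DISTINCT name)
FROM students
GROUP BY major

Result:
  Biology: 3 distinct
  English: 3 distinct
  Math: 1 distinct
  Physics: 4 distinct
  Psychology: 4 distinct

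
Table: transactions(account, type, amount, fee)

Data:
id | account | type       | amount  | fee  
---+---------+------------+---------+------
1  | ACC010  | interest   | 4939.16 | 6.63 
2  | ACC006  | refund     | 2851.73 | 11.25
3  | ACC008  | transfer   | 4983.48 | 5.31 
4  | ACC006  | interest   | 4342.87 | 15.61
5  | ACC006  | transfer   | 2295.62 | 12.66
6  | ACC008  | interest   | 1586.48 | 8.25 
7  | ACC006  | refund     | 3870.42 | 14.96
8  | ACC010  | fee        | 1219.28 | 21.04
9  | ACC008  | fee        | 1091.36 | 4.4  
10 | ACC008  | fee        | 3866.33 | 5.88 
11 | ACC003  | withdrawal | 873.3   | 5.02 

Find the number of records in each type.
SELECT type, COUNT(*) as count
FROM transactions
GROUP BY type

Result:
  fee: 3
  interest: 3
  refund: 2
  transfer: 2
  withdrawal: 1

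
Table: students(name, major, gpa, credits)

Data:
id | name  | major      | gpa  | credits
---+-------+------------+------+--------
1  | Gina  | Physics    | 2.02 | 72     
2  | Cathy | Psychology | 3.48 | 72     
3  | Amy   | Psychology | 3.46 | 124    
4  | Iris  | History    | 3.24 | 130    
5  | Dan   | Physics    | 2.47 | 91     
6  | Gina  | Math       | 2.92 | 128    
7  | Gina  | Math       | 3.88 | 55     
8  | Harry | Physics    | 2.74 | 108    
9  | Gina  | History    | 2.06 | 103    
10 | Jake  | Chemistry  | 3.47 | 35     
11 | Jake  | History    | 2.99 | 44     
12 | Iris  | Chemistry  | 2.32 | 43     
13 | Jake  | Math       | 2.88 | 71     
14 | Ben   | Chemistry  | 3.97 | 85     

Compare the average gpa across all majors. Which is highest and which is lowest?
SELECT major, AVG(gpa)
FROM students
GROUP BY major
ORDER BY AVG(gpa)

All groups:
  Physics: 2.41
  History: 2.76
  Math: 3.23
  Chemistry: 3.25
  Psychology: 3.47

Highest: Psychology (3.47)
Lowest: Physics (2.41)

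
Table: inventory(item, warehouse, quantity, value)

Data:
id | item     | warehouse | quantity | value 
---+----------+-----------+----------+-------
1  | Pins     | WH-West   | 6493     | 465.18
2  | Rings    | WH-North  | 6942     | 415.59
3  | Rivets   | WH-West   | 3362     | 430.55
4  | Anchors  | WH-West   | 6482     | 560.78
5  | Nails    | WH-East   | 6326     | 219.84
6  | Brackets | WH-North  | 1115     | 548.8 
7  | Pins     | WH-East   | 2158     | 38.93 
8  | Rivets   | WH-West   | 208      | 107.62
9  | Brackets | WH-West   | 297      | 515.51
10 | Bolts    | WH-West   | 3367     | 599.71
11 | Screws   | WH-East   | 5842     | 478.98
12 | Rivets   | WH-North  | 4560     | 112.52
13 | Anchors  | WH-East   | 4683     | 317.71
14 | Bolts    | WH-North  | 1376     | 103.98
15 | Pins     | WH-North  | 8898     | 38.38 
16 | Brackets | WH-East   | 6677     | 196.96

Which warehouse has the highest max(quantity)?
SELECT warehouse, MAX(quantity) as val
FROM inventory
GROUP BY warehouse
ORDER BY val DESC
LIMIT 1

Result: WH-North with max(quantity) = 8898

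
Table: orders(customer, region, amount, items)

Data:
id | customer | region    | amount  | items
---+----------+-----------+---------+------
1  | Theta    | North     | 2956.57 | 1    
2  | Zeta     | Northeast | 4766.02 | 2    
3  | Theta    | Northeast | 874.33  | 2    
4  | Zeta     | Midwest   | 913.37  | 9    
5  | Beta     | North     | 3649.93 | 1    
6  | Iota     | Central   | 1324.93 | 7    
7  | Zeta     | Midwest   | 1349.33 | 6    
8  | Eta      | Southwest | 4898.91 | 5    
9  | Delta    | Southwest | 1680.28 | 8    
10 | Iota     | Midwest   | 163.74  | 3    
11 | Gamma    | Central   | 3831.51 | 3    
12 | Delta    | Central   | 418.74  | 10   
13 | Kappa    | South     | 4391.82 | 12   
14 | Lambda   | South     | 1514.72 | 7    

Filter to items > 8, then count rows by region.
SELECT region, COUNT(*)
FROM orders
WHERE items > 8
GROUP BY region

Note: WHERE filters rows before grouping.

Result:
  Central: 1
  Midwest: 1
  South: 1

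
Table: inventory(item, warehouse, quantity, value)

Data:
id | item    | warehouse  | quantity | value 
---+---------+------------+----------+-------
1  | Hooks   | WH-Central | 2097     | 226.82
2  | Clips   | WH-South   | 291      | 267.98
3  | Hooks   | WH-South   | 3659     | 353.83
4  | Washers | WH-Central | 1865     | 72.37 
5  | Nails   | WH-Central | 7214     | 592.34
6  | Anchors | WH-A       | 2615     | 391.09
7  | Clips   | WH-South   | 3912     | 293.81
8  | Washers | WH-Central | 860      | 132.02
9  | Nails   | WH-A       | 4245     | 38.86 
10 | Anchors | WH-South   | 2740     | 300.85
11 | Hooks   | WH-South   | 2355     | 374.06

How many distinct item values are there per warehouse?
SELECT warehouse, COUNT(DISTINCT item)
FROM inventory
GROUP BY warehouse

Result:
  WH-A: 2 distinct
  WH-Central: 3 distinct
  WH-South: 3 distinct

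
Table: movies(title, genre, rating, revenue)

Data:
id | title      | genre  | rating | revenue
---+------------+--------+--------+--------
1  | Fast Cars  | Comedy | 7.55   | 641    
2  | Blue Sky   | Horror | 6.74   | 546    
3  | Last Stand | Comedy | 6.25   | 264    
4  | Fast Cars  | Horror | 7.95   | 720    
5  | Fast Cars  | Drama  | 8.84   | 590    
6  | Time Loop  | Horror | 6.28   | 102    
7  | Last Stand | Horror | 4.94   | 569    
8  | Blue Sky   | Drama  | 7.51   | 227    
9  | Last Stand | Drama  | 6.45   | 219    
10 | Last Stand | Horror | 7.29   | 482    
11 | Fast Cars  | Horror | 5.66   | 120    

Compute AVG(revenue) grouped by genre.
SELECT genre, AVG(revenue) as result
FROM movies
GROUP BY genre

Result:
  Comedy: 452.50
  Drama: 345.33
  Horror: 423.17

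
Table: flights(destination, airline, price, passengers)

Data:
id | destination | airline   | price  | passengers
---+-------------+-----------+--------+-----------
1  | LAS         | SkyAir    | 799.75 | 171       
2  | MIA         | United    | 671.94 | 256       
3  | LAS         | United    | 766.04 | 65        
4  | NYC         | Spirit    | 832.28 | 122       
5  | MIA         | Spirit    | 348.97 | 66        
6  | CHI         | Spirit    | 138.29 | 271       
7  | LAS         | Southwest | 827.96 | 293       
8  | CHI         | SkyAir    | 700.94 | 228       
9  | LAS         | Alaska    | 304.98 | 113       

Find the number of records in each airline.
SELECT airline, COUNT(*) as count
FROM flights
GROUP BY airline

Result:
  Alaska: 1
  SkyAir: 2
  Southwest: 1
  Spirit: 3
  United: 2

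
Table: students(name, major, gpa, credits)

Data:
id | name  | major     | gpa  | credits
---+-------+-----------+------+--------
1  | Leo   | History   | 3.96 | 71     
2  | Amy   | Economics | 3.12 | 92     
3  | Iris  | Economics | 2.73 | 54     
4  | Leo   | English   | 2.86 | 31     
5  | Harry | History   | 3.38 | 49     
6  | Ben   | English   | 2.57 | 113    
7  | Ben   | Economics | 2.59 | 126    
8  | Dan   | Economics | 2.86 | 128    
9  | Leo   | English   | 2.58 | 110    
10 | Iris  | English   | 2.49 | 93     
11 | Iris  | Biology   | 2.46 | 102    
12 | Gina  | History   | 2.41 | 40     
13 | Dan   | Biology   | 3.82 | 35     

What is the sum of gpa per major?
SELECT major, SUM(gpa) as result
FROM students
GROUP BY major

Result:
  Biology: 6.28
  Economics: 11.30
  English: 10.50
  History: 9.75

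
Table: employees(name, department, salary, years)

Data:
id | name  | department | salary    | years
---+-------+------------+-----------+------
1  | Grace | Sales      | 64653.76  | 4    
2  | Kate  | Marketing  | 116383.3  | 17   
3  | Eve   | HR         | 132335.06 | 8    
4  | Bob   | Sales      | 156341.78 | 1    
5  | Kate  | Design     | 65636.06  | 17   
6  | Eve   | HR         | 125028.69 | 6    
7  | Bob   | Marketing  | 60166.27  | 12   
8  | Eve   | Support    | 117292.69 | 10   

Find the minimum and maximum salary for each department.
SELECT department, MIN(salary), MAX(salary)
FROM employees
GROUP BY department

Result:
  Design: min=65636.06, max=65636.06
  HR: min=125028.69, max=132335.06
  Marketing: min=60166.27, max=116383.30
  Sales: min=64653.76, max=156341.78
  Support: min=117292.69, max=117292.69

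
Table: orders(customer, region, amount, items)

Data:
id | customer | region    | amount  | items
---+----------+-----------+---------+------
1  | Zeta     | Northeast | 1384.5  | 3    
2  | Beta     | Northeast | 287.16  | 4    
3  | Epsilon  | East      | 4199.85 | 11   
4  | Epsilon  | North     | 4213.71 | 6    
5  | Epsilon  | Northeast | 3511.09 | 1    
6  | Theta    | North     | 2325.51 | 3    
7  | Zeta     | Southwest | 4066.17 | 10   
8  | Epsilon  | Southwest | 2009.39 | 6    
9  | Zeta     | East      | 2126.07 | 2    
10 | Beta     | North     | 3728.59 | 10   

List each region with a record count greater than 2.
SELECT region, COUNT(*) as cnt
FROM orders
GROUP BY region
HAVING COUNT(*) > 2

Result:
  North: 3
  Northeast: 3

Note: HAVING filters groups after aggregation, WHERE filters rows before.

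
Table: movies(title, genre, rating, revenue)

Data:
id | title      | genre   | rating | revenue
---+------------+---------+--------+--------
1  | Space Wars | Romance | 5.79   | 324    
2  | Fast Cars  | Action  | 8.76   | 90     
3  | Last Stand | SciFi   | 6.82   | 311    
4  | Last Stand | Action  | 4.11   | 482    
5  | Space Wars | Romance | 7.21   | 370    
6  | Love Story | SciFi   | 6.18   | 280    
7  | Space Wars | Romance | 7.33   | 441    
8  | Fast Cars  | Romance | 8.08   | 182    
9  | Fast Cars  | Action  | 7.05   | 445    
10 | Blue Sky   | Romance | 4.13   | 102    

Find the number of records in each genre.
SELECT genre, COUNT(*) as count
FROM movies
GROUP BY genre

Result:
  Action: 3
  Romance: 5
  SciFi: 2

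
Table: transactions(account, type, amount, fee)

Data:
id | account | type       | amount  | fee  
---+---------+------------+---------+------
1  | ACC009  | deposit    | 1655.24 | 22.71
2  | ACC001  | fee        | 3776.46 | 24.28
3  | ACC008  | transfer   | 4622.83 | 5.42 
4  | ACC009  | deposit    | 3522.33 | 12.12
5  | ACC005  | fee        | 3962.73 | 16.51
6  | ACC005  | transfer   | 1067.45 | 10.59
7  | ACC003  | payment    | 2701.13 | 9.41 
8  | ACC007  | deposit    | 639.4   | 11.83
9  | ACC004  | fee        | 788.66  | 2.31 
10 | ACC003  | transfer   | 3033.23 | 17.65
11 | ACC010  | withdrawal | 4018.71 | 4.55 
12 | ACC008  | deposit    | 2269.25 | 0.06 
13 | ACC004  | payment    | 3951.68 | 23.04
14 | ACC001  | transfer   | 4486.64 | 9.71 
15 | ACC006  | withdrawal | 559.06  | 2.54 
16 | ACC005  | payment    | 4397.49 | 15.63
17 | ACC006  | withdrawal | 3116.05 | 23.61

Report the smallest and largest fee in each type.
SELECT type, MIN(fee), MAX(fee)
FROM transactions
GROUP BY type

Result:
  deposit: min=0.06, max=22.71
  fee: min=2.31, max=24.28
  payment: min=9.41, max=23.04
  transfer: min=5.42, max=17.65
  withdrawal: min=2.54, max=23.61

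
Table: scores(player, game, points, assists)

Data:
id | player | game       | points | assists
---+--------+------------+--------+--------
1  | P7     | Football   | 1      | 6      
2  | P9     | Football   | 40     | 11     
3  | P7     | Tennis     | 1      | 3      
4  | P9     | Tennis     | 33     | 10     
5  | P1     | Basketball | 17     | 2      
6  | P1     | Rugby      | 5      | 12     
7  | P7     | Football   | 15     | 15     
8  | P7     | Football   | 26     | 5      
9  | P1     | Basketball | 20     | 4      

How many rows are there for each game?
SELECT game, COUNT(*) as count
FROM scores
GROUP BY game

Result:
  Basketball: 2
  Football: 4
  Rugby: 1
  Tennis: 2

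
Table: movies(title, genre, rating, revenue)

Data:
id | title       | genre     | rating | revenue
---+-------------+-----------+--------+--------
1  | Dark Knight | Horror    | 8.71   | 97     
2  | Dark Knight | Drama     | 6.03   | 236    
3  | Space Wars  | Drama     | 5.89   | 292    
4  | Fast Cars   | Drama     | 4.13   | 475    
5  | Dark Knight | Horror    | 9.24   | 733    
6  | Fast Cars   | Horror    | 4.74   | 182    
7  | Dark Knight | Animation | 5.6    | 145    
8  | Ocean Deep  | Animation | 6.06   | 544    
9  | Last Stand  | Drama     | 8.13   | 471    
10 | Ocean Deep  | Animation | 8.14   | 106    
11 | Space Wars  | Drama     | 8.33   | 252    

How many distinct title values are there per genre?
SELECT genre, COUNT(DISTINCT title)
FROM movies
GROUP BY genre

Result:
  Animation: 2 distinct
  Drama: 4 distinct
  Horror: 2 distinct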